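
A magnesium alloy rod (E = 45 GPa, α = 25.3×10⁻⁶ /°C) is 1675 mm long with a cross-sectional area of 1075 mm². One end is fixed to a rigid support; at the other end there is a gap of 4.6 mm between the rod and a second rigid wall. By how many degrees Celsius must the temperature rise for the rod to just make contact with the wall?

ΔT ≈ 109 °C

The gap closes when αΔT L = 4.6 mm, since the rod is still unstressed at that instant.
ΔT = 4.6 / (25.3×10⁻⁶ × 1675) = 108.5 °C.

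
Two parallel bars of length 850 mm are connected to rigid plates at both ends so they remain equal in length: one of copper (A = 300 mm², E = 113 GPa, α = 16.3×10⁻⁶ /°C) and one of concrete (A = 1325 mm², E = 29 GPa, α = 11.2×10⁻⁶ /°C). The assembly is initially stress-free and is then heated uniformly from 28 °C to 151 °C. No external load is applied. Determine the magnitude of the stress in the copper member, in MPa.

The copper has the larger α, so on heating it would change length more than the concrete if both were free. The rigid plates force a common final length, so the copper is put into compression and the concrete into tension, with equal and opposite forces P (no external load).
Compatibility of the two members (thermal + elastic change equal): (α₁ − α₂)ΔT = P·[1/(A₁E₁) + 1/(A₂E₂)].
|α₁ − α₂|·ΔT = 5.1×10⁻⁶ × 123 = 0.0006273.
1/(A₁E₁) + 1/(A₂E₂) = 1/(300×113×10³) + 1/(1325×29×10³) = 5.552×10⁻⁸ N⁻¹.
P = 0.0006273 / 5.552×10⁻⁸ = 11300 N = 11.3 kN.
σ_{copper} = P/A₁ = 11300/300 = 37.66 MPa, compressive.

σ ≈ 37.7 MPa (compressive)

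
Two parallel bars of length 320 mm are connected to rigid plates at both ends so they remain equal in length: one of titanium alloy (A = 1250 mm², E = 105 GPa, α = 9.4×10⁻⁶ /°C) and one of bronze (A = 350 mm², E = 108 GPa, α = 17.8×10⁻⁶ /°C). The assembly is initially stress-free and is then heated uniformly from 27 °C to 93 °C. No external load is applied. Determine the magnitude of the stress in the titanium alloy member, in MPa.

σ ≈ 13 MPa (tensile)

Both members must finish at the same length. With the larger α, the bronze tends to over-expand; the plates restrain it, putting the bronze in compression and the titanium alloy in tension. With no external load the two internal forces are equal and opposite, magnitude P.
Equating the net (thermal + elastic) strains gives |α₁ − α₂|·ΔT = P·[1/(A₁E₁) + 1/(A₂E₂)].
|α₁ − α₂|·ΔT = 8.4×10⁻⁶ × 66 = 0.0005544.
1/(A₁E₁) + 1/(A₂E₂) = 1/(1250×105×10³) + 1/(350×108×10³) = 3.407×10⁻⁸ N⁻¹.
So P = 0.0005544 / 3.407×10⁻⁸ = 16.27 kN.
σ_{titanium alloy} = P/A₁ = 16270/1250 = 13.02 MPa, tensile.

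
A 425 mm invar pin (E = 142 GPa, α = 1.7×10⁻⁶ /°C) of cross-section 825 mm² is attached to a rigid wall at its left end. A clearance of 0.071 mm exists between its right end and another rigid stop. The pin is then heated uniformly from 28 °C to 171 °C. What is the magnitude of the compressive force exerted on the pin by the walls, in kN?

P ≈ 8.91 kN

Unrestrained expansion: δ_free = αΔT L = 1.7×10⁻⁶ × 143 × 425 = 0.1033 mm.
The gap closes (δ_free > 0.071 mm) and the wall then resists a further 0.1033 − 0.071 = 0.03232 mm of expansion.
So σ = E(δ_free − g)/L = 142×10³ × 0.03232/425 = 10.8 MPa.
P = σA = 10.8 × 825 = 8.908 kN.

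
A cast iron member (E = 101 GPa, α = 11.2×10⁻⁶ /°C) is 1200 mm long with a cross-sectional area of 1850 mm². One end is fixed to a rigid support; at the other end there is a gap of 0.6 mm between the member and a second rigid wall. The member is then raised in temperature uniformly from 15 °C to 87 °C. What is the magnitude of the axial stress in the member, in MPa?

Free thermal elongation = αΔT L = 11.2×10⁻⁶ × 72 × 1200 = 0.9677 mm.
The gap closes (δ_free > 0.6 mm) and the wall then resists a further 0.9677 − 0.6 = 0.3677 mm of expansion.
Compatibility: PL/(AE) = 0.3677 mm, so σ = P/A = E × (0.3677/1200) = 30.95 MPa.

σ ≈ 30.9 MPa (compressive)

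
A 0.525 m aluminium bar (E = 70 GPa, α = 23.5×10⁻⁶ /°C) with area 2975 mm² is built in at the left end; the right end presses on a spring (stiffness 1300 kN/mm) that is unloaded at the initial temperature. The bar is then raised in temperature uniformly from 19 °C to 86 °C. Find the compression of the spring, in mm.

δ ≈ 0.193 mm

Free thermal expansion: δ_free = αΔT L = 23.5×10⁻⁶ × 67 × 525 = 0.8266 mm.
With a force P in the spring, the elastic change of the bar is PL/(AE) and that of the spring is P/k; compatibility requires their sum to equal δ_free.
P [ L/(AE) + 1/k ] = δ_free → P [ 525/(2975×70×10³) + 1/(1300×10³) ] = 0.8266.
P = 0.8266 / 3.29×10⁻⁶ = 251200 N.
Spring compression = P/k = 251200/(1300×10³) = 0.1933 mm.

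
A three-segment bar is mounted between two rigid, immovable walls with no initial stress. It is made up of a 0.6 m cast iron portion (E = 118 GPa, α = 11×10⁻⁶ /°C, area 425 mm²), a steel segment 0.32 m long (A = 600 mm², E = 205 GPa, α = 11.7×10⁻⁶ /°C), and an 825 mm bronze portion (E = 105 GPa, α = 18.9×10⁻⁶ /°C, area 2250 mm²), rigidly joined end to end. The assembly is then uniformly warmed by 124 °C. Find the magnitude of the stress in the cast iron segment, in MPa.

σ ≈ 419 MPa (compressive)

Free thermal expansion of the whole bar: Σ αᵢΔT Lᵢ = 11×10⁻⁶×124×600 + 11.7×10⁻⁶×124×320 + 18.9×10⁻⁶×124×825 = 3.216 mm.
The walls prevent any net length change, so an axial force P (same in every segment) develops. Compatibility: P · Σ Lᵢ/(AᵢEᵢ) = δ_free.
Σ Lᵢ/(AᵢEᵢ) = 600/(425×118×10³) + 320/(600×205×10³) + 825/(2250×105×10³) = 1.806×10⁻⁵ mm/N.
Hence P = δ_free / Σ(L/AE) = 3.216/1.806×10⁻⁵ = 178.1 kN (compressive).
σ_{cast iron} = P / A = 178100 / 425 = 419.1 MPa.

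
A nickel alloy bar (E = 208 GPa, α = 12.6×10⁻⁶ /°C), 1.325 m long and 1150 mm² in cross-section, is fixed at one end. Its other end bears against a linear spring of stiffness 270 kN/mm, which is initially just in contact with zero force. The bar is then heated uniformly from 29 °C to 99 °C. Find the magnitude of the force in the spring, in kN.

P ≈ 126 kN

Free thermal expansion: δ_free = αΔT L = 12.6×10⁻⁶ × 70 × 1325 = 1.169 mm.
With a force P in the spring, the elastic change of the bar is PL/(AE) and that of the spring is P/k; compatibility requires their sum to equal δ_free.
P [ L/(AE) + 1/k ] = δ_free → P [ 1325/(1150×208×10³) + 1/(270×10³) ] = 1.169.
P = 1.169 / 9.243×10⁻⁶ = 126400 N.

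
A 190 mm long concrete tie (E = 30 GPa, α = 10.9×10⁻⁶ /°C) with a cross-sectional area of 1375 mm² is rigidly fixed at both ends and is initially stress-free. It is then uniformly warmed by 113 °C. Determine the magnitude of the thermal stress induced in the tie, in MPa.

The supports are rigid, so the total axial strain is zero. The restrained thermal strain is ε = αΔT = 10.9×10⁻⁶ × 113 = 1231.7×10⁻⁶.
The stress required to suppress this strain is σ = Eε = 30×10³ × 1231.7×10⁻⁶ = 36.95 MPa, compressive since the tie is trying to expand.

σ ≈ 37 MPa (compressive)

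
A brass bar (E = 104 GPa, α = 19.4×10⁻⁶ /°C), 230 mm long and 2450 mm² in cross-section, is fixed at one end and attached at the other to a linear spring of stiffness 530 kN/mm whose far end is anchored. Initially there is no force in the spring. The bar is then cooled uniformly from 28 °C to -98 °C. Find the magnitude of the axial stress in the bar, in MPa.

If the spring were absent the bar would shorten by αΔT L = 19.4×10⁻⁶ × 126 × 230 = 0.5622 mm.
Let P be the tensile force in the spring. The bar extends elastically by PL/(AE) and the spring stretches by P/k; together these equal δ_free.
P [ L/(AE) + 1/k ] = δ_free → P [ 230/(2450×104×10³) + 1/(530×10³) ] = 0.5622.
P = 0.5622 / 2.789×10⁻⁶ = 201500 N.
σ = P/A = 201500/2450 = 82.26 MPa.

σ ≈ 82.3 MPa (tensile)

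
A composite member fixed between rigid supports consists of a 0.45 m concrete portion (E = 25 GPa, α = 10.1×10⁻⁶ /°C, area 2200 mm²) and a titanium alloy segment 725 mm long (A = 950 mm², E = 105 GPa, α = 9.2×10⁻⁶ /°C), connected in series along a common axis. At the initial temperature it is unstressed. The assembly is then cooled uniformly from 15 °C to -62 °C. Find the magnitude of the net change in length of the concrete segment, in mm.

Free thermal contraction of the whole bar: Σ αᵢΔT Lᵢ = 10.1×10⁻⁶×77×450 + 9.2×10⁻⁶×77×725 = 0.8636 mm.
The rigid supports impose zero overall length change; the single axial force P common to all segments must satisfy P Σ Lᵢ/(AᵢEᵢ) = δ_free.
The series flexibility is Σ Lᵢ/(AᵢEᵢ) = 450/(2200×25×10³) + 725/(950×105×10³) = 1.545×10⁻⁵ mm/N.
Hence P = δ_free / Σ(L/AE) = 0.8636/1.545×10⁻⁵ = 55.89 kN (tensile).
For the concrete segment, free thermal change = 10.1×10⁻⁶×77×450 = 0.35 mm and elastic change from P = 55890×450/(2200×25×10³) = 0.4573 mm; these oppose, so the net change is 0.107 mm (segment lengthens).

|ΔL| ≈ 0.107 mm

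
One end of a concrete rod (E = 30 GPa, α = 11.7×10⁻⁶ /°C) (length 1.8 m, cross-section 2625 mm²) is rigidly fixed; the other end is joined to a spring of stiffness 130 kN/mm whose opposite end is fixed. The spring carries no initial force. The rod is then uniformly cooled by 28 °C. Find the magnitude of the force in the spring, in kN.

If the spring were absent the rod would shorten by αΔT L = 11.7×10⁻⁶ × 28 × 1800 = 0.5897 mm.
With a force P in the spring, the elastic change of the rod is PL/(AE) and that of the spring is P/k; compatibility requires their sum to equal δ_free.
So P = δ_free / [L/(AE) + 1/k] = 0.5897 / [ 1800/(2625×30×10³) + 1/(130×10³) ].
P = 0.5897 / 3.055×10⁻⁵ = 19300 N.

P ≈ 19.3 kN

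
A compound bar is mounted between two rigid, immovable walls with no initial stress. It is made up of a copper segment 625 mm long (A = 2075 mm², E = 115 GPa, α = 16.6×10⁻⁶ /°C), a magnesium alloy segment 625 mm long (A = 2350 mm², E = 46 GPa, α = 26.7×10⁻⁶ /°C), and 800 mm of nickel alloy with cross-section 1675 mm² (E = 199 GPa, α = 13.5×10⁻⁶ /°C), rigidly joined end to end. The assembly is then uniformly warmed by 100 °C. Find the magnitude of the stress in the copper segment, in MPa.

σ ≈ 169 MPa (compressive)

Free thermal expansion of the whole bar: Σ αᵢΔT Lᵢ = 16.6×10⁻⁶×100×625 + 26.7×10⁻⁶×100×625 + 13.5×10⁻⁶×100×800 = 3.786 mm.
The rigid supports impose zero overall length change; the single axial force P common to all segments must satisfy P Σ Lᵢ/(AᵢEᵢ) = δ_free.
Σ Lᵢ/(AᵢEᵢ) = 625/(2075×115×10³) + 625/(2350×46×10³) + 800/(1675×199×10³) = 1.08×10⁻⁵ mm/N.
Hence P = δ_free / Σ(L/AE) = 3.786/1.08×10⁻⁵ = 350.5 kN (compressive).
σ_{copper} = P / A = 350500 / 2075 = 168.9 MPa.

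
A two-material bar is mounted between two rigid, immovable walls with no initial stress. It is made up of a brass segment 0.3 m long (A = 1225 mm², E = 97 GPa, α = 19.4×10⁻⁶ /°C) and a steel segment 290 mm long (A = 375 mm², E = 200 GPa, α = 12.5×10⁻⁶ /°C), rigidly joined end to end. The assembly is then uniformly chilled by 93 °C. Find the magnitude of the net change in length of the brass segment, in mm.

|ΔL| ≈ 0.194 mm

If the supports were absent, the total length change would be Σ αᵢΔT Lᵢ = 19.4×10⁻⁶×93×300 + 12.5×10⁻⁶×93×290 = 0.8784 mm.
Since the ends are fixed, an axial force P builds up, equal in every segment, with P · Σ Lᵢ/(AᵢEᵢ) = δ_free.
The series flexibility is Σ Lᵢ/(AᵢEᵢ) = 300/(1225×97×10³) + 290/(375×200×10³) = 6.391×10⁻⁶ mm/N.
P = 0.8784 / 6.391×10⁻⁶ = 137400 N = 137.4 kN, tensile.
For the brass segment, free thermal change = 19.4×10⁻⁶×93×300 = 0.5413 mm and elastic change from P = 137400×300/(1225×97×10³) = 0.347 mm; these oppose, so the net change is 0.194 mm (segment shortens).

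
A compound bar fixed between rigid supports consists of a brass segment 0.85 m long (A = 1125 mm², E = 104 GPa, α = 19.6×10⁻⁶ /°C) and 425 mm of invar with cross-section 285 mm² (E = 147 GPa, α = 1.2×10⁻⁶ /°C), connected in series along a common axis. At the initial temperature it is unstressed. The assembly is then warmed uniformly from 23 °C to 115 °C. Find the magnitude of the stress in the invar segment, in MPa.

With the walls removed the bar would change length by δ_free = Σ αᵢΔT Lᵢ = 19.6×10⁻⁶×92×850 + 1.2×10⁻⁶×92×425 = 1.58 mm.
The walls prevent any net length change, so an axial force P (same in every segment) develops. Compatibility: P · Σ Lᵢ/(AᵢEᵢ) = δ_free.
The series flexibility is Σ Lᵢ/(AᵢEᵢ) = 850/(1125×104×10³) + 425/(285×147×10³) = 1.741×10⁻⁵ mm/N.
P = 1.58 / 1.741×10⁻⁵ = 90740 N = 90.74 kN, compressive.
σ_{invar} = P / A = 90740 / 285 = 318.4 MPa.

σ ≈ 318 MPa (compressive)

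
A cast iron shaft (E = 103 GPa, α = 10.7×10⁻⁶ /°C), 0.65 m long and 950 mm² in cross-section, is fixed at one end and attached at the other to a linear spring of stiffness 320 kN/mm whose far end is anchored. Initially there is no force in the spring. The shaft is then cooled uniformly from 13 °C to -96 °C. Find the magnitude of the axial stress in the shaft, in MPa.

σ ≈ 81.7 MPa (tensile)

Free thermal contraction: δ_free = αΔT L = 10.7×10⁻⁶ × 109 × 650 = 0.7581 mm.
Let P be the tensile force in the spring. The shaft extends elastically by PL/(AE) and the spring stretches by P/k; together these equal δ_free.
P [ L/(AE) + 1/k ] = δ_free → P [ 650/(950×103×10³) + 1/(320×10³) ] = 0.7581.
P = 0.7581 / 9.768×10⁻⁶ = 77610 N.
σ = P/A = 77610/950 = 81.7 MPa.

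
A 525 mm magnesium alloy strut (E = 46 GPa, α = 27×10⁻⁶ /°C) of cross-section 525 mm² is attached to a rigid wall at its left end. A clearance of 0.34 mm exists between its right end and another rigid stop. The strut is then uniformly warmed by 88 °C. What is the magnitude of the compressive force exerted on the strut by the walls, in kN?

If the wall were absent the strut would grow by αΔT L = 27×10⁻⁶ × 88 × 525 = 1.247 mm.
The gap closes (δ_free > 0.34 mm) and the wall then resists a further 1.247 − 0.34 = 0.9074 mm of expansion.
Compatibility: PL/(AE) = 0.9074 mm, so σ = P/A = E × (0.9074/525) = 79.51 MPa.
P = σA = 79.51 × 525 = 41.74 kN.

P ≈ 41.7 kN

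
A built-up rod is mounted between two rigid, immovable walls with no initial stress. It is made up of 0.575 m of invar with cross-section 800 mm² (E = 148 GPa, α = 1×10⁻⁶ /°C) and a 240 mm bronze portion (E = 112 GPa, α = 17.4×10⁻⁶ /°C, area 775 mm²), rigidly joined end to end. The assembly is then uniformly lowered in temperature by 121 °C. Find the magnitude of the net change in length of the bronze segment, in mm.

Free thermal contraction of the whole bar: Σ αᵢΔT Lᵢ = 1×10⁻⁶×121×575 + 17.4×10⁻⁶×121×240 = 0.5749 mm.
The rigid supports impose zero overall length change; the single axial force P common to all segments must satisfy P Σ Lᵢ/(AᵢEᵢ) = δ_free.
The series flexibility is Σ Lᵢ/(AᵢEᵢ) = 575/(800×148×10³) + 240/(775×112×10³) = 7.621×10⁻⁶ mm/N.
Hence P = δ_free / Σ(L/AE) = 0.5749/7.621×10⁻⁶ = 75.43 kN (tensile).
For the bronze segment, free thermal change = 17.4×10⁻⁶×121×240 = 0.5053 mm and elastic change from P = 75430×240/(775×112×10³) = 0.2086 mm; these oppose, so the net change is 0.297 mm (segment shortens).

|ΔL| ≈ 0.297 mm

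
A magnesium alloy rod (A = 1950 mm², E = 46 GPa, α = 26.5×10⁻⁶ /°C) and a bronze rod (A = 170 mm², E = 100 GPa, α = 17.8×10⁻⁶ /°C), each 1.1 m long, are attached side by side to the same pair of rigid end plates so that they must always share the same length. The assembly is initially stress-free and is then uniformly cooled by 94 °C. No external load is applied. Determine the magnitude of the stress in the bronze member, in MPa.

Equilibrium of a rigid end plate with no external load gives equal and opposite internal forces ±P in the two members. Since α_{magnesium alloy} > α_{bronze}, cooling drives the magnesium alloy into tension and the bronze into compression.
Compatibility of the two members (thermal + elastic change equal): (α₁ − α₂)ΔT = P·[1/(A₁E₁) + 1/(A₂E₂)].
|α₁ − α₂|·ΔT = 8.7×10⁻⁶ × 94 = 0.0008178.
1/(A₁E₁) + 1/(A₂E₂) = 1/(1950×46×10³) + 1/(170×100×10³) = 6.997×10⁻⁸ N⁻¹.
P = 0.0008178 / 6.997×10⁻⁸ = 11690 N = 11.69 kN.
σ_{bronze} = P/A₂ = 11690/170 = 68.75 MPa, compressive.

σ ≈ 68.8 MPa (compressive)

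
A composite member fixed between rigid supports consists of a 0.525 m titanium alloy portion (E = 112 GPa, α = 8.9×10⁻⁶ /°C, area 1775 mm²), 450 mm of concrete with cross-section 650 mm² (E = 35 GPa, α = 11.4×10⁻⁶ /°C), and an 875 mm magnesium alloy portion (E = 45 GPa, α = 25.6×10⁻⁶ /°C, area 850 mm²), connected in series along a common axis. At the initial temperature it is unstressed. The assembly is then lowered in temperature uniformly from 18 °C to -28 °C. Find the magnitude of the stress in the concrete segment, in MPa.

σ ≈ 50.3 MPa (tensile)

Free thermal contraction of the whole bar: Σ αᵢΔT Lᵢ = 8.9×10⁻⁶×46×525 + 11.4×10⁻⁶×46×450 + 25.6×10⁻⁶×46×875 = 1.481 mm.
The rigid supports impose zero overall length change; the single axial force P common to all segments must satisfy P Σ Lᵢ/(AᵢEᵢ) = δ_free.
Σ Lᵢ/(AᵢEᵢ) = 525/(1775×112×10³) + 450/(650×35×10³) + 875/(850×45×10³) = 4.53×10⁻⁵ mm/N.
P = 1.481 / 4.53×10⁻⁵ = 32700 N = 32.7 kN, tensile.
σ_{concrete} = P / A = 32700 / 650 = 50.31 MPa.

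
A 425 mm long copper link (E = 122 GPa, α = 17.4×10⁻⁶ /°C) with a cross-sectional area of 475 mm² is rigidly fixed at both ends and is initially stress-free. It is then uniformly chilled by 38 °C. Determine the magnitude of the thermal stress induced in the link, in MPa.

σ ≈ 80.7 MPa (tensile)

The supports are rigid, so the total axial strain is zero. The restrained thermal strain is ε = αΔT = 17.4×10⁻⁶ × 38 = 661.2×10⁻⁶.
The stress required to suppress this strain is σ = Eε = 122×10³ × 661.2×10⁻⁶ = 80.67 MPa, tensile since the link is trying to contract.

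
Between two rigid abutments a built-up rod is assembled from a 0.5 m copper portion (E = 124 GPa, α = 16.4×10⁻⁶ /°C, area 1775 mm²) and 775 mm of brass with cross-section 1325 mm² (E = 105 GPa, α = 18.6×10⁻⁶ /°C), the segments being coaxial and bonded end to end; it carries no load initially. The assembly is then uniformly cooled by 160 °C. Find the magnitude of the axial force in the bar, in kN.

Free thermal contraction of the whole bar: Σ αᵢΔT Lᵢ = 16.4×10⁻⁶×160×500 + 18.6×10⁻⁶×160×775 = 3.618 mm.
The rigid supports impose zero overall length change; the single axial force P common to all segments must satisfy P Σ Lᵢ/(AᵢEᵢ) = δ_free.
Σ Lᵢ/(AᵢEᵢ) = 500/(1775×124×10³) + 775/(1325×105×10³) = 7.842×10⁻⁶ mm/N.
P = 3.618 / 7.842×10⁻⁶ = 461400 N = 461.4 kN, tensile.

P ≈ 461 kN (tensile)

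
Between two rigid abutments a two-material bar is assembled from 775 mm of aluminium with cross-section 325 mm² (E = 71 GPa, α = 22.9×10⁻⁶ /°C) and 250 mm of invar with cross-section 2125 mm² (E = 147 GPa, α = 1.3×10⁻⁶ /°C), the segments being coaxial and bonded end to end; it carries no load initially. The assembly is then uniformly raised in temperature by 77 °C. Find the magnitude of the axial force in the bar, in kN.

If the supports were absent, the total length change would be Σ αᵢΔT Lᵢ = 22.9×10⁻⁶×77×775 + 1.3×10⁻⁶×77×250 = 1.392 mm.
Since the ends are fixed, an axial force P builds up, equal in every segment, with P · Σ Lᵢ/(AᵢEᵢ) = δ_free.
The series flexibility is Σ Lᵢ/(AᵢEᵢ) = 775/(325×71×10³) + 250/(2125×147×10³) = 3.439×10⁻⁵ mm/N.
P = 1.392 / 3.439×10⁻⁵ = 40470 N = 40.47 kN, compressive.

P ≈ 40.5 kN (compressive)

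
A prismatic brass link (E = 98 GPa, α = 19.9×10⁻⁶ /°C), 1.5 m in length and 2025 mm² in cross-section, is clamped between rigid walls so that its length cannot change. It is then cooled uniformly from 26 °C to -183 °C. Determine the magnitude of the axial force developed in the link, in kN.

The ends cannot move, so σ = EαΔT = 98×10³ × 19.9×10⁻⁶ × 209 = 407.6 MPa.
Axial force P = σA = 407.6 × 2025 = 825400 N = 825.4 kN, tensile.

P ≈ 825 kN (tensile)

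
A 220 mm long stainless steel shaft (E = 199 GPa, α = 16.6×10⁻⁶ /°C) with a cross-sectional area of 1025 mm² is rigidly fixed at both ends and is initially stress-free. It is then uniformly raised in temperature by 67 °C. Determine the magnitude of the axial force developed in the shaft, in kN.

P ≈ 227 kN (compressive)

With zero net strain, σ = E·αΔT = 199 GPa × 16.6×10⁻⁶ × 67 = 221.3 MPa.
P = AEαΔT = 1025 × 199×10³ × 16.6×10⁻⁶ × 67 = 226.9 kN (compressive).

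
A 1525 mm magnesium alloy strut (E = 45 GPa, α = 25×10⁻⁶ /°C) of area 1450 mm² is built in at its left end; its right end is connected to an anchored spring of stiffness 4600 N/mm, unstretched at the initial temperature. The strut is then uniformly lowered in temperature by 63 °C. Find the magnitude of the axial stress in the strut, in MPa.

Free thermal contraction: δ_free = αΔT L = 25×10⁻⁶ × 63 × 1525 = 2.402 mm.
With a force P in the spring, the elastic change of the strut is PL/(AE) and that of the spring is P/k; compatibility requires their sum to equal δ_free.
So P = δ_free / [L/(AE) + 1/k] = 2.402 / [ 1525/(1450×45×10³) + 1/(4600) ].
P = 2.402 / 0.0002408 = 9976 N.
σ = P/A = 9976/1450 = 6.88 MPa.

σ ≈ 6.88 MPa (tensile)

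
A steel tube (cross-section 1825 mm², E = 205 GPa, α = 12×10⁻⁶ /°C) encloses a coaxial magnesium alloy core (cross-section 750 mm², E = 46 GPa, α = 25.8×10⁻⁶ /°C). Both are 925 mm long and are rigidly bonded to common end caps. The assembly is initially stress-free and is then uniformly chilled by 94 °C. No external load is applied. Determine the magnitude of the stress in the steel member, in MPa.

Both members must finish at the same length. With the larger α, the magnesium alloy tends to over-contract; the plates restrain it, putting the magnesium alloy in tension and the steel in compression. With no external load the two internal forces are equal and opposite, magnitude P.
Compatibility of the two members (thermal + elastic change equal): (α₁ − α₂)ΔT = P·[1/(A₁E₁) + 1/(A₂E₂)].
|α₁ − α₂|·ΔT = 13.8×10⁻⁶ × 94 = 0.001297.
1/(A₁E₁) + 1/(A₂E₂) = 1/(1825×205×10³) + 1/(750×46×10³) = 3.166×10⁻⁸ N⁻¹.
So P = 0.001297 / 3.166×10⁻⁸ = 40.97 kN.
σ_{steel} = P/A₁ = 40970/1825 = 22.45 MPa, compressive.

σ ≈ 22.5 MPa (compressive)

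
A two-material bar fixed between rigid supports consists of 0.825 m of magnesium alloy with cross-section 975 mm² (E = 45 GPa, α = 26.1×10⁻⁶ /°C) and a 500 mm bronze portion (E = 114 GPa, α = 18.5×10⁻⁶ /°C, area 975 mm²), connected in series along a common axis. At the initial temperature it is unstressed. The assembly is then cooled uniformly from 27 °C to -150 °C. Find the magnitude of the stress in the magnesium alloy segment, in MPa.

σ ≈ 240 MPa (tensile)

Free thermal contraction of the whole bar: Σ αᵢΔT Lᵢ = 26.1×10⁻⁶×177×825 + 18.5×10⁻⁶×177×500 = 5.449 mm.
The rigid supports impose zero overall length change; the single axial force P common to all segments must satisfy P Σ Lᵢ/(AᵢEᵢ) = δ_free.
The series flexibility is Σ Lᵢ/(AᵢEᵢ) = 825/(975×45×10³) + 500/(975×114×10³) = 2.33×10⁻⁵ mm/N.
P = 5.449 / 2.33×10⁻⁵ = 233800 N = 233.8 kN, tensile.
σ_{magnesium alloy} = P / A = 233800 / 975 = 239.8 MPa.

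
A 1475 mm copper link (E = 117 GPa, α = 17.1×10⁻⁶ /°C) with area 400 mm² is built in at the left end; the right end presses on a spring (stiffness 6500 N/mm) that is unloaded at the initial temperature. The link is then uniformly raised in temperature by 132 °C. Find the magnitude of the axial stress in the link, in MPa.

The unrestrained thermal change is αΔT L = 17.1×10⁻⁶ × 132 × 1475 = 3.329 mm.
Let P be the compressive force at the spring. The link shortens elastically by PL/(AE) and the spring compresses by P/k; together these equal δ_free.
So P = δ_free / [L/(AE) + 1/k] = 3.329 / [ 1475/(400×117×10³) + 1/(6500) ].
P = 3.329 / 0.0001854 = 17960 N.
σ = P/A = 17960/400 = 44.9 MPa.

σ ≈ 44.9 MPa (compressive)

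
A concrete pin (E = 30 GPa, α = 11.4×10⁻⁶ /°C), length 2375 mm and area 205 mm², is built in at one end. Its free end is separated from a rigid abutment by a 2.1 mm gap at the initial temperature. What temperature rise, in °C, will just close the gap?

ΔT ≈ 77.6 °C

The gap closes when αΔT L = 2.1 mm, since the pin is still unstressed at that instant.
So ΔT = g/(αL) = 2.1/(11.4×10⁻⁶ × 2375) = 77.56 °C.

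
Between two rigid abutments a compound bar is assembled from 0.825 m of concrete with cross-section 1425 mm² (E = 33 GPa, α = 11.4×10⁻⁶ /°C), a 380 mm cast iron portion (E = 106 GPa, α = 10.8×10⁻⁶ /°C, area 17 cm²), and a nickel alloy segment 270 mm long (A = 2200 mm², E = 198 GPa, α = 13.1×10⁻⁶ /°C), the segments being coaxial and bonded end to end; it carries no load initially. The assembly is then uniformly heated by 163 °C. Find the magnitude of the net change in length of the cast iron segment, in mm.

If the supports were absent, the total length change would be Σ αᵢΔT Lᵢ = 11.4×10⁻⁶×163×825 + 10.8×10⁻⁶×163×380 + 13.1×10⁻⁶×163×270 = 2.778 mm.
The rigid supports impose zero overall length change; the single axial force P common to all segments must satisfy P Σ Lᵢ/(AᵢEᵢ) = δ_free.
Σ Lᵢ/(AᵢEᵢ) = 825/(1425×33×10³) + 380/(1700×106×10³) + 270/(2200×198×10³) = 2.027×10⁻⁵ mm/N.
Hence P = δ_free / Σ(L/AE) = 2.778/2.027×10⁻⁵ = 137.1 kN (compressive).
For the cast iron segment, free thermal change = 10.8×10⁻⁶×163×380 = 0.669 mm and elastic change from P = 137100×380/(1700×106×10³) = 0.289 mm; these oppose, so the net change is 0.38 mm (segment lengthens).

|ΔL| ≈ 0.38 mm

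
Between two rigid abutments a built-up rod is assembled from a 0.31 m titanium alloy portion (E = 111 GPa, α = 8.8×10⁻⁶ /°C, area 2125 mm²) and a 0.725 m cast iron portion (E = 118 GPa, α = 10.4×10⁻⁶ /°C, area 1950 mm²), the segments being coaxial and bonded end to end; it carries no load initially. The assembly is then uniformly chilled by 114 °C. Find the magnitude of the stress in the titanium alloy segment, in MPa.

σ ≈ 123 MPa (tensile)

If the supports were absent, the total length change would be Σ αᵢΔT Lᵢ = 8.8×10⁻⁶×114×310 + 10.4×10⁻⁶×114×725 = 1.171 mm.
Since the ends are fixed, an axial force P builds up, equal in every segment, with P · Σ Lᵢ/(AᵢEᵢ) = δ_free.
Σ Lᵢ/(AᵢEᵢ) = 310/(2125×111×10³) + 725/(1950×118×10³) = 4.465×10⁻⁶ mm/N.
So P = 1.171 / 4.465×10⁻⁶ = 262.2 kN, tensile.
σ_{titanium alloy} = P / A = 262200 / 2125 = 123.4 MPa.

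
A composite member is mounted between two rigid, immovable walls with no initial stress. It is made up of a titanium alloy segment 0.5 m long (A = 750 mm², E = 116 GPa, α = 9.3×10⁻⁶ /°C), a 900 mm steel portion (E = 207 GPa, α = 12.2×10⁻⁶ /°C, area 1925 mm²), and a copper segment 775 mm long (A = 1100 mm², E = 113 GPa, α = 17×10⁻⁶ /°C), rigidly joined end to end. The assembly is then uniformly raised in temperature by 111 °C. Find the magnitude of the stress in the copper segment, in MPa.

If the supports were absent, the total length change would be Σ αᵢΔT Lᵢ = 9.3×10⁻⁶×111×500 + 12.2×10⁻⁶×111×900 + 17×10⁻⁶×111×775 = 3.197 mm.
The walls prevent any net length change, so an axial force P (same in every segment) develops. Compatibility: P · Σ Lᵢ/(AᵢEᵢ) = δ_free.
Σ Lᵢ/(AᵢEᵢ) = 500/(750×116×10³) + 900/(1925×207×10³) + 775/(1100×113×10³) = 1.424×10⁻⁵ mm/N.
So P = 3.197 / 1.424×10⁻⁵ = 224.5 kN, compressive.
σ_{copper} = P / A = 224500 / 1100 = 204.1 MPa.

σ ≈ 204 MPa (compressive)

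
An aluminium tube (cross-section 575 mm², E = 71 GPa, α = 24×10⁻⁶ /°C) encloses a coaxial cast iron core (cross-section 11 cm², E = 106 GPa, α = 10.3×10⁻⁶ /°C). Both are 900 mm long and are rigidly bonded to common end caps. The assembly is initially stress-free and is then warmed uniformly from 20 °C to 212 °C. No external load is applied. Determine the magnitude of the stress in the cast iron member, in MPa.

The aluminium has the larger α, so on heating it would change length more than the cast iron if both were free. The rigid plates force a common final length, so the aluminium is put into compression and the cast iron into tension, with equal and opposite forces P (no external load).
Equating the net (thermal + elastic) strains gives |α₁ − α₂|·ΔT = P·[1/(A₁E₁) + 1/(A₂E₂)].
|α₁ − α₂|·ΔT = 13.7×10⁻⁶ × 192 = 0.00263.
1/(A₁E₁) + 1/(A₂E₂) = 1/(575×71×10³) + 1/(1100×106×10³) = 3.307×10⁻⁸ N⁻¹.
So P = 0.00263 / 3.307×10⁻⁸ = 79.54 kN.
σ_{cast iron} = P/A₂ = 79540/1100 = 72.31 MPa, tensile.

σ ≈ 72.3 MPa (tensile)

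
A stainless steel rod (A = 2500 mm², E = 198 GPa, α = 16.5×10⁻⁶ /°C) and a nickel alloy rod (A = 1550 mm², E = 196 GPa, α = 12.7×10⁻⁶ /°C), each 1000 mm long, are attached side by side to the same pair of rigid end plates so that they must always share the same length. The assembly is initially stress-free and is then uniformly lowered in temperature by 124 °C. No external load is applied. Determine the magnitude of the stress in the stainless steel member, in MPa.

Both members must finish at the same length. With the larger α, the stainless steel tends to over-contract; the plates restrain it, putting the stainless steel in tension and the nickel alloy in compression. With no external load the two internal forces are equal and opposite, magnitude P.
Equating the net (thermal + elastic) strains gives |α₁ − α₂|·ΔT = P·[1/(A₁E₁) + 1/(A₂E₂)].
|α₁ − α₂|·ΔT = 3.8×10⁻⁶ × 124 = 0.0004712.
1/(A₁E₁) + 1/(A₂E₂) = 1/(2500×198×10³) + 1/(1550×196×10³) = 5.312×10⁻⁹ N⁻¹.
So P = 0.0004712 / 5.312×10⁻⁹ = 88.71 kN.
σ_{stainless steel} = P/A₁ = 88710/2500 = 35.48 MPa, tensile.

σ ≈ 35.5 MPa (tensile)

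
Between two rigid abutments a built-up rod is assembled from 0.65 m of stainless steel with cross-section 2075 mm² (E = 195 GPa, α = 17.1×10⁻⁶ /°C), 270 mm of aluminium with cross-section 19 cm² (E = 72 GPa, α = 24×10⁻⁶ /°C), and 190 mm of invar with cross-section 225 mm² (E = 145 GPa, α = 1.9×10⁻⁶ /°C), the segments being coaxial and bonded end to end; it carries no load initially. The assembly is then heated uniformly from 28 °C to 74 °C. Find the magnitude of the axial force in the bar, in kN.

Free thermal expansion of the whole bar: Σ αᵢΔT Lᵢ = 17.1×10⁻⁶×46×650 + 24×10⁻⁶×46×270 + 1.9×10⁻⁶×46×190 = 0.826 mm.
The walls prevent any net length change, so an axial force P (same in every segment) develops. Compatibility: P · Σ Lᵢ/(AᵢEᵢ) = δ_free.
The series flexibility is Σ Lᵢ/(AᵢEᵢ) = 650/(2075×195×10³) + 270/(1900×72×10³) + 190/(225×145×10³) = 9.404×10⁻⁶ mm/N.
So P = 0.826 / 9.404×10⁻⁶ = 87.83 kN, compressive.

P ≈ 87.8 kN (compressive)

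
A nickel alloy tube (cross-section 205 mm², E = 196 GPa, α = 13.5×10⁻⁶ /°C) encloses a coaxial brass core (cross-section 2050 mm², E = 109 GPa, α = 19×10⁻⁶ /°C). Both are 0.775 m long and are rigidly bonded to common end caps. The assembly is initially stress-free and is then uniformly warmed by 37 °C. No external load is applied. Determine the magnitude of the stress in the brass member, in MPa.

σ ≈ 3.38 MPa (compressive)

The brass has the larger α, so on heating it would change length more than the nickel alloy if both were free. The rigid plates force a common final length, so the brass is put into compression and the nickel alloy into tension, with equal and opposite forces P (no external load).
Compatibility of the two members (thermal + elastic change equal): (α₁ − α₂)ΔT = P·[1/(A₁E₁) + 1/(A₂E₂)].
|α₁ − α₂|·ΔT = 5.5×10⁻⁶ × 37 = 0.0002035.
1/(A₁E₁) + 1/(A₂E₂) = 1/(205×196×10³) + 1/(2050×109×10³) = 2.936×10⁻⁸ N⁻¹.
So P = 0.0002035 / 2.936×10⁻⁸ = 6.93 kN.
σ_{brass} = P/A₂ = 6930/2050 = 3.381 MPa, compressive.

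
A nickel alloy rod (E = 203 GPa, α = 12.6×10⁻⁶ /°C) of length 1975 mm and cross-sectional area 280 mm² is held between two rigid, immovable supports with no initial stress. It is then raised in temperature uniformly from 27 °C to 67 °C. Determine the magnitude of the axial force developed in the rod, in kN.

The ends cannot move, so σ = EαΔT = 203×10³ × 12.6×10⁻⁶ × 40 = 102.3 MPa.
P = AEαΔT = 280 × 203×10³ × 12.6×10⁻⁶ × 40 = 28.65 kN (compressive).

P ≈ 28.6 kN (compressive)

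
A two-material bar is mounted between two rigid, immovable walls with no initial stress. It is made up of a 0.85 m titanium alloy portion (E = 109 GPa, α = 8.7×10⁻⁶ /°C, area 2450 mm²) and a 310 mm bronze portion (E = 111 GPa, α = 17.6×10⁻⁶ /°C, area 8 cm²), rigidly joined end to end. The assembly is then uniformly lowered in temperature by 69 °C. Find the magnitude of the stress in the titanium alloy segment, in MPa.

σ ≈ 54.2 MPa (tensile)

Free thermal contraction of the whole bar: Σ αᵢΔT Lᵢ = 8.7×10⁻⁶×69×850 + 17.6×10⁻⁶×69×310 = 0.8867 mm.
Since the ends are fixed, an axial force P builds up, equal in every segment, with P · Σ Lᵢ/(AᵢEᵢ) = δ_free.
Σ Lᵢ/(AᵢEᵢ) = 850/(2450×109×10³) + 310/(800×111×10³) = 6.674×10⁻⁶ mm/N.
So P = 0.8867 / 6.674×10⁻⁶ = 132.9 kN, tensile.
σ_{titanium alloy} = P / A = 132900 / 2450 = 54.23 MPa.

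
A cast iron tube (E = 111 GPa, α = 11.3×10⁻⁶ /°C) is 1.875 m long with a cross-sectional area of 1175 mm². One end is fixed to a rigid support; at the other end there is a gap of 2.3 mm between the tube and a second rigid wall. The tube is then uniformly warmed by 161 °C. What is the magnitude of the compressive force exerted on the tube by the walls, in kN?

Unrestrained expansion: δ_free = αΔT L = 11.3×10⁻⁶ × 161 × 1875 = 3.411 mm.
The gap closes (δ_free > 2.3 mm) and the wall then resists a further 3.411 − 2.3 = 1.111 mm of expansion.
So σ = E(δ_free − g)/L = 111×10³ × 1.111/1875 = 65.78 MPa.
P = σA = 65.78 × 1175 = 77.29 kN.

P ≈ 77.3 kN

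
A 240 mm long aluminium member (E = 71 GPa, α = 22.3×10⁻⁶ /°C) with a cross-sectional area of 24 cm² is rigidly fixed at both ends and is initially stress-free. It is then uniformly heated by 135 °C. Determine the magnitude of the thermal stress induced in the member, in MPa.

σ ≈ 214 MPa (compressive)

The supports are rigid, so the total axial strain is zero. The restrained thermal strain is ε = αΔT = 22.3×10⁻⁶ × 135 = 3010.5×10⁻⁶.
Hence σ = E·αΔT = 71×10³ × 3010.5×10⁻⁶ = 213.7 MPa, compressive.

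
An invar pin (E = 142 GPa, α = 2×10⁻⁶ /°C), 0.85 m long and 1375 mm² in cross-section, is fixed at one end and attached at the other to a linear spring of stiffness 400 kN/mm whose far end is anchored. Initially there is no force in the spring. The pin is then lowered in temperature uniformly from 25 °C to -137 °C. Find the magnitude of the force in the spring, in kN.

P ≈ 40.2 kN

The unrestrained thermal change is αΔT L = 2×10⁻⁶ × 162 × 850 = 0.2754 mm.
With a force P in the spring, the elastic change of the pin is PL/(AE) and that of the spring is P/k; compatibility requires their sum to equal δ_free.
P [ L/(AE) + 1/k ] = δ_free → P [ 850/(1375×142×10³) + 1/(400×10³) ] = 0.2754.
P = 0.2754 / 6.853×10⁻⁶ = 40180 N.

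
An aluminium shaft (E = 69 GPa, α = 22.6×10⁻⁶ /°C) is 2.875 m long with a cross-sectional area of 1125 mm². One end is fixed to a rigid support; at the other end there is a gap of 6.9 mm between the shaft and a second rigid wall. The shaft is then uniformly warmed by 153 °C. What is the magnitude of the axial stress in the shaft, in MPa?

σ ≈ 73 MPa (compressive)

If the wall were absent the shaft would grow by αΔT L = 22.6×10⁻⁶ × 153 × 2875 = 9.941 mm.
After closing the 6.9 mm clearance, 9.941 − 6.9 = 3.041 mm of expansion remains to be suppressed by the wall.
That suppressed elongation corresponds to σ = E·Δ/L = 69×10³ × 3.041/2875 = 72.99 MPa.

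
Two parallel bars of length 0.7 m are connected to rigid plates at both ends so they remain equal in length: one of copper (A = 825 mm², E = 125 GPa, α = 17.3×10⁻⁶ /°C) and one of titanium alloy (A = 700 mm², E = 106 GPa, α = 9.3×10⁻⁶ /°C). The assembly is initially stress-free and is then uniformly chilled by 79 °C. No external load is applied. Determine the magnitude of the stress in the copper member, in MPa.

Both members must finish at the same length. With the larger α, the copper tends to over-contract; the plates restrain it, putting the copper in tension and the titanium alloy in compression. With no external load the two internal forces are equal and opposite, magnitude P.
Compatibility of the two members (thermal + elastic change equal): (α₁ − α₂)ΔT = P·[1/(A₁E₁) + 1/(A₂E₂)].
|α₁ − α₂|·ΔT = 8×10⁻⁶ × 79 = 0.000632.
1/(A₁E₁) + 1/(A₂E₂) = 1/(825×125×10³) + 1/(700×106×10³) = 2.317×10⁻⁸ N⁻¹.
So P = 0.000632 / 2.317×10⁻⁸ = 27.27 kN.
σ_{copper} = P/A₁ = 27270/825 = 33.06 MPa, tensile.

σ ≈ 33.1 MPa (tensile)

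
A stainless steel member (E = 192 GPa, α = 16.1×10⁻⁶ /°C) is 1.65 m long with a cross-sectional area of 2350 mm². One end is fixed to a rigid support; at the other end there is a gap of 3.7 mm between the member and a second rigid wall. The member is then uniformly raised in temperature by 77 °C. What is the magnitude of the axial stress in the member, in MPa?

Unrestrained expansion: δ_free = αΔT L = 16.1×10⁻⁶ × 77 × 1650 = 2.046 mm.
Since δ_free = 2.05 mm is less than the 3.7 mm gap, the member never touches the wall. No axial force develops.

σ ≈ 0 MPa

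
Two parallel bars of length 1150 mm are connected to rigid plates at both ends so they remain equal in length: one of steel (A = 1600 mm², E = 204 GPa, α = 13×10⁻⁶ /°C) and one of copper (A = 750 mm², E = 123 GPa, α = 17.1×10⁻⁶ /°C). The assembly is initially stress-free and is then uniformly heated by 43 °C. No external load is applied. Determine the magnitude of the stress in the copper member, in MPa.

The copper has the larger α, so on heating it would change length more than the steel if both were free. The rigid plates force a common final length, so the copper is put into compression and the steel into tension, with equal and opposite forces P (no external load).
Setting the final lengths equal and cancelling L: (α₁ − α₂)ΔT = P/(A₁E₁) + P/(A₂E₂).
|α₁ − α₂|·ΔT = 4.1×10⁻⁶ × 43 = 0.0001763.
1/(A₁E₁) + 1/(A₂E₂) = 1/(1600×204×10³) + 1/(750×123×10³) = 1.39×10⁻⁸ N⁻¹.
P = 0.0001763 / 1.39×10⁻⁸ = 12680 N = 12.68 kN.
σ_{copper} = P/A₂ = 12680/750 = 16.91 MPa, compressive.

σ ≈ 16.9 MPa (compressive)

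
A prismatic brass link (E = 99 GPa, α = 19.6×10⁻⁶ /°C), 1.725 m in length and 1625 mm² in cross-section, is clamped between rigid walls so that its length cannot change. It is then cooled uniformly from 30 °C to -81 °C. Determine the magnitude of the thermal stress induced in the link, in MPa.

σ ≈ 215 MPa (tensile)

The supports are rigid, so the total axial strain is zero. The restrained thermal strain is ε = αΔT = 19.6×10⁻⁶ × 111 = 2175.6×10⁻⁶.
The stress required to suppress this strain is σ = Eε = 99×10³ × 2175.6×10⁻⁶ = 215.4 MPa, tensile since the link is trying to contract.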